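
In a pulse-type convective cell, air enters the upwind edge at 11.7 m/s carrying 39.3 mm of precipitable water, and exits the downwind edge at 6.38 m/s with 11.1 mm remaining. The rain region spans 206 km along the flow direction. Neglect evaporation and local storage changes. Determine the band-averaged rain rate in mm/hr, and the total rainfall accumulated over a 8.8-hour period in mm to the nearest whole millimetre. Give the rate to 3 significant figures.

Column moisture flux per unit crosswind length is F = V × PW.
Inflow: F_in = 11.7 × 39.3 = 459.81 mm·m/s
Outflow: F_out = 6.38 × 11.1 = 70.818 mm·m/s
Steady-state rate R = (F_in − F_out)/L = (459.81 − 70.818) / 206000 m = 1.888e-03 mm/s.
R = 1.888e-03 × 3600 = 6.80 mm/hr.
Over 8.8 h: total = 6.80 × 8.8 = 59.84 ≈ 60 mm.

R ≈ 6.80 mm/hr; total ≈ 60 mm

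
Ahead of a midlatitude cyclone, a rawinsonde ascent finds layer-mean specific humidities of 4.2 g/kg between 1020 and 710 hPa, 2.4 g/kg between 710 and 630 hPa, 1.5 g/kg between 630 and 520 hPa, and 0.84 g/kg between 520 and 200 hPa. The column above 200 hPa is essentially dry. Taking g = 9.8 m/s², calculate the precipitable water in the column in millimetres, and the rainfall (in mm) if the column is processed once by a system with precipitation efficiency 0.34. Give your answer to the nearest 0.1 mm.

PW ≈ 19.7 mm; rainfall ≈ 6.7 mm

Precipitable water is the column-integrated vapour mass per unit area: PW = (1/g) Σ q̄ Δp, with q in kg/kg and Δp in Pa (1 kg/m² of water = 1 mm).
Layer 1020–710 hPa: Δp = 310 hPa = 31000 Pa, q̄ = 0.0042 kg/kg → 0.0042 × 31000 / 9.8 = 13.29 mm
Layer 710–630 hPa: Δp = 80 hPa = 8000 Pa, q̄ = 0.0024 kg/kg → 0.0024 × 8000 / 9.8 = 1.96 mm
Layer 630–520 hPa: Δp = 110 hPa = 11000 Pa, q̄ = 0.0015 kg/kg → 0.0015 × 11000 / 9.8 = 1.68 mm
Layer 520–200 hPa: Δp = 320 hPa = 32000 Pa, q̄ = 0.00084 kg/kg → 0.00084 × 32000 / 9.8 = 2.74 mm
PW = 13.29 + 1.96 + 1.68 + 2.74 = 19.67 ≈ 19.7 mm.
Rainfall = ε × PW = 0.34 × 19.7 = 6.7 mm.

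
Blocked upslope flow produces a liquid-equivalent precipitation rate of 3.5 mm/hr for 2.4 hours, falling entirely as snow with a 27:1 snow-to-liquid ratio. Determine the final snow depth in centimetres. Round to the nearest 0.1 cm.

Liquid-equivalent depth = 3.5 × 2.4 = 8.4 mm.
Snow depth = 8.4 mm × 27 = 226.8 mm = 22.7 cm.

snow depth ≈ 22.7 cm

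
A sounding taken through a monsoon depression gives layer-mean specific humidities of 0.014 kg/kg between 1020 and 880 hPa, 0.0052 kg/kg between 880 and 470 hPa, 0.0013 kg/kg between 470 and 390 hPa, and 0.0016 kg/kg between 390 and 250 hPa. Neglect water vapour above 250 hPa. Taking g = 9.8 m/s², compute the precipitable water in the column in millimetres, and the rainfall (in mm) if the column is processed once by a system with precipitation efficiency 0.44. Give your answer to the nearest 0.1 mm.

Precipitable water is the column-integrated vapour mass per unit area: PW = (1/g) Σ q̄ Δp, with q in kg/kg and Δp in Pa (1 kg/m² of water = 1 mm).
Layer 1020–880 hPa: Δp = 140 hPa = 14000 Pa, q̄ = 0.014 kg/kg → 0.014 × 14000 / 9.8 = 20.00 mm
Layer 880–470 hPa: Δp = 410 hPa = 41000 Pa, q̄ = 0.0052 kg/kg → 0.0052 × 41000 / 9.8 = 21.76 mm
Layer 470–390 hPa: Δp = 80 hPa = 8000 Pa, q̄ = 0.0013 kg/kg → 0.0013 × 8000 / 9.8 = 1.06 mm
Layer 390–250 hPa: Δp = 140 hPa = 14000 Pa, q̄ = 0.0016 kg/kg → 0.0016 × 14000 / 9.8 = 2.29 mm
PW = 20.00 + 21.76 + 1.06 + 2.29 = 45.11 ≈ 45.1 mm.
Rainfall = ε × PW = 0.44 × 45.1 = 19.8 mm.

PW ≈ 45.1 mm; rainfall ≈ 19.8 mm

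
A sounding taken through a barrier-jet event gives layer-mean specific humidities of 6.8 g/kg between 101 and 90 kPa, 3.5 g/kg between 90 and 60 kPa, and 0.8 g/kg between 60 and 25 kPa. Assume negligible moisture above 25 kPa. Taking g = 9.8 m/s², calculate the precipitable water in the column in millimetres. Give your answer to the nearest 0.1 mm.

PW ≈ 21.2 mm

Precipitable water is the column-integrated vapour mass per unit area: PW = (1/g) Σ q̄ Δp, with q in kg/kg and Δp in Pa (1 kg/m² of water = 1 mm).
Layer 101–90 kPa: Δp = 110 hPa = 11000 Pa, q̄ = 0.0068 kg/kg → 0.0068 × 11000 / 9.8 = 7.63 mm
Layer 90–60 kPa: Δp = 300 hPa = 30000 Pa, q̄ = 0.0035 kg/kg → 0.0035 × 30000 / 9.8 = 10.71 mm
Layer 60–25 kPa: Δp = 350 hPa = 35000 Pa, q̄ = 0.0008 kg/kg → 0.0008 × 35000 / 9.8 = 2.86 mm
PW = 7.63 + 10.71 + 2.86 = 21.20 ≈ 21.2 mm.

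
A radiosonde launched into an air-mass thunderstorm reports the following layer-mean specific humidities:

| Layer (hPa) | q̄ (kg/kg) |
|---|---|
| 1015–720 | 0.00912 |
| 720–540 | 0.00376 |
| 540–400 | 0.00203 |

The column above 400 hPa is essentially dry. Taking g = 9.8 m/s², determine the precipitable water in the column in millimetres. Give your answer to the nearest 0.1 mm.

Precipitable water is the column-integrated vapour mass per unit area: PW = (1/g) Σ q̄ Δp, with q in kg/kg and Δp in Pa (1 kg/m² of water = 1 mm).
Layer 1015–720 hPa: Δp = 295 hPa = 29500 Pa, q̄ = 0.00912 kg/kg → 0.00912 × 29500 / 9.8 = 27.45 mm
Layer 720–540 hPa: Δp = 180 hPa = 18000 Pa, q̄ = 0.00376 kg/kg → 0.00376 × 18000 / 9.8 = 6.91 mm
Layer 540–400 hPa: Δp = 140 hPa = 14000 Pa, q̄ = 0.00203 kg/kg → 0.00203 × 14000 / 9.8 = 2.90 mm
PW = 27.45 + 6.91 + 2.90 = 37.26 ≈ 37.3 mm.

PW ≈ 37.3 mm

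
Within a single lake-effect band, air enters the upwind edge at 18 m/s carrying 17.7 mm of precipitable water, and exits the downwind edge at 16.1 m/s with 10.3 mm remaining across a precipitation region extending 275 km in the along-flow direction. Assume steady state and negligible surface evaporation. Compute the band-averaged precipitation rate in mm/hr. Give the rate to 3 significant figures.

R ≈ 2.00 mm/hr

Column moisture flux per unit crosswind length is F = V × PW.
Inflow: F_in = 18 × 17.7 = 318.6 mm·m/s
Outflow: F_out = 16.1 × 10.3 = 165.83 mm·m/s
Steady-state rate R = (F_in − F_out)/L = (318.6 − 165.83) / 275000 m = 5.555e-04 mm/s.
R = 5.555e-04 × 3600 = 2.00 mm/hr.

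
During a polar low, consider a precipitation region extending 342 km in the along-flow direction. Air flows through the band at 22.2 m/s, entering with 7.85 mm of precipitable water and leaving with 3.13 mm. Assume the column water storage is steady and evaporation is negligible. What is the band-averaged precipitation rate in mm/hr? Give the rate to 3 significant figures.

R ≈ 1.10 mm/hr

Column moisture flux per unit crosswind length is F = V × PW.
Inflow: F_in = 22.2 × 7.85 = 174.27 mm·m/s
Outflow: F_out = 22.2 × 3.13 = 69.486 mm·m/s
Steady-state rate R = (F_in − F_out)/L = (174.27 − 69.486) / 342000 m = 3.064e-04 mm/s.
R = 3.064e-04 × 3600 = 1.10 mm/hr.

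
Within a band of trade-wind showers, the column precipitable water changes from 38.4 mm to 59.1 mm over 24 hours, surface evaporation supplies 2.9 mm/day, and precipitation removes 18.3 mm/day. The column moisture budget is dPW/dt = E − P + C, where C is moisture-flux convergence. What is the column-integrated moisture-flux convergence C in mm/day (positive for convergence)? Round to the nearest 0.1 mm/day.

dPW/dt = (59.1 − 38.4) mm / (24/24 day) = +20.700 mm/day.
C = dPW/dt − E + P = (+20.700) − 2.9 + 18.3 = 36.1 mm/day.

C ≈ 36.1 mm/day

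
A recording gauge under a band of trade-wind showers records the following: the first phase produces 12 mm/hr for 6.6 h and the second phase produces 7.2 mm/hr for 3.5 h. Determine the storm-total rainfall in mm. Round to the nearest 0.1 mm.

total ≈ 104.4 mm

Total = Σ Rᵢ Δtᵢ = 12 × 6.6 + 7.2 × 3.5
      = 79.2 + 25.2 = 104.4 mm.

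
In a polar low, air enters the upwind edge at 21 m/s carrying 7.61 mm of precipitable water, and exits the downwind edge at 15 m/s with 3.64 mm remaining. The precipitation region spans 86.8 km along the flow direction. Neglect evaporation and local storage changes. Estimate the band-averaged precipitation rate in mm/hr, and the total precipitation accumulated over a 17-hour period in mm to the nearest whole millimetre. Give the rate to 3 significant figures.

Column moisture flux per unit crosswind length is F = V × PW.
Inflow: F_in = 21 × 7.61 = 159.81 mm·m/s
Outflow: F_out = 15 × 3.64 = 54.6 mm·m/s
Steady-state rate R = (F_in − F_out)/L = (159.81 − 54.6) / 86800 m = 1.212e-03 mm/s.
R = 1.212e-03 × 3600 = 4.36 mm/hr.
Over 17 h: total = 4.36 × 17 = 74.12 ≈ 74 mm.

R ≈ 4.36 mm/hr; total ≈ 74 mm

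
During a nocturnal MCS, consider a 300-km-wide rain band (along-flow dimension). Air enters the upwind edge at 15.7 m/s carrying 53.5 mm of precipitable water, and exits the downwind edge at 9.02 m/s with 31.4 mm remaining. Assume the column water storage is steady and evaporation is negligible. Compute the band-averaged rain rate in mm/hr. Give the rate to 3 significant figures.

R ≈ 6.68 mm/hr

Column moisture flux per unit crosswind length is F = V × PW.
Inflow: F_in = 15.7 × 53.5 = 839.95 mm·m/s
Outflow: F_out = 9.02 × 31.4 = 283.228 mm·m/s
Steady-state rate R = (F_in − F_out)/L = (839.95 − 283.228) / 300000 m = 1.856e-03 mm/s.
R = 1.856e-03 × 3600 = 6.68 mm/hr.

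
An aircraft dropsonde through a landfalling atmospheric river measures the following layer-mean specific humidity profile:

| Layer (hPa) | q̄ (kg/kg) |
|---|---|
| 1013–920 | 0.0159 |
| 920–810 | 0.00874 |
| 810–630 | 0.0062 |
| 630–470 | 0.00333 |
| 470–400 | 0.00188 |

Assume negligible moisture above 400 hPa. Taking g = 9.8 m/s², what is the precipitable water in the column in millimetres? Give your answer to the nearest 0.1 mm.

Precipitable water is the column-integrated vapour mass per unit area: PW = (1/g) Σ q̄ Δp, with q in kg/kg and Δp in Pa (1 kg/m² of water = 1 mm).
Layer 1013–920 hPa: Δp = 93 hPa = 9300 Pa, q̄ = 0.0159 kg/kg → 0.0159 × 9300 / 9.8 = 15.09 mm
Layer 920–810 hPa: Δp = 110 hPa = 11000 Pa, q̄ = 0.00874 kg/kg → 0.00874 × 11000 / 9.8 = 9.81 mm
Layer 810–630 hPa: Δp = 180 hPa = 18000 Pa, q̄ = 0.0062 kg/kg → 0.0062 × 18000 / 9.8 = 11.39 mm
Layer 630–470 hPa: Δp = 160 hPa = 16000 Pa, q̄ = 0.00333 kg/kg → 0.00333 × 16000 / 9.8 = 5.44 mm
Layer 470–400 hPa: Δp = 70 hPa = 7000 Pa, q̄ = 0.00188 kg/kg → 0.00188 × 7000 / 9.8 = 1.34 mm
PW = 15.09 + 9.81 + 11.39 + 5.44 + 1.34 = 43.07 ≈ 43.1 mm.

PW ≈ 43.1 mm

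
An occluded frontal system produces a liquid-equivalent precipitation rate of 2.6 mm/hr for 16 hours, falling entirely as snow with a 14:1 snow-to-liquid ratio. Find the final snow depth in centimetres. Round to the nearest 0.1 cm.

Liquid-equivalent depth = 2.6 × 16 = 41.6 mm.
Snow depth = 41.6 mm × 14 = 582.4 mm = 58.2 cm.

snow depth ≈ 58.2 cm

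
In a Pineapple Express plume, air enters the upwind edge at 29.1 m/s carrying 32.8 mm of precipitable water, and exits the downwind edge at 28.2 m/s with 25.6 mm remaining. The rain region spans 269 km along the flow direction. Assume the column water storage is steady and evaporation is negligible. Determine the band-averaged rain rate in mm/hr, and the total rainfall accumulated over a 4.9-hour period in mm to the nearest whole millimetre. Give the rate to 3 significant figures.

R ≈ 3.11 mm/hr; total ≈ 15 mm

Column moisture flux per unit crosswind length is F = V × PW.
Inflow: F_in = 29.1 × 32.8 = 954.48 mm·m/s
Outflow: F_out = 28.2 × 25.6 = 721.92 mm·m/s
Steady-state rate R = (F_in − F_out)/L = (954.48 − 721.92) / 269000 m = 8.645e-04 mm/s.
R = 8.645e-04 × 3600 = 3.11 mm/hr.
Over 4.9 h: total = 3.11 × 4.9 = 15.239 ≈ 15 mm.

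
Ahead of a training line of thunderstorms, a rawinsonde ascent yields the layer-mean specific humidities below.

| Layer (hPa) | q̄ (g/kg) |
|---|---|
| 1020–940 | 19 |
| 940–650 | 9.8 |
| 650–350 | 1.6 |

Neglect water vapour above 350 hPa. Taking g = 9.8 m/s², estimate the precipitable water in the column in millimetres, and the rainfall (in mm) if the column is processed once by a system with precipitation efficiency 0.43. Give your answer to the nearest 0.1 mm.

PW ≈ 49.4 mm; rainfall ≈ 21.2 mm

Precipitable water is the column-integrated vapour mass per unit area: PW = (1/g) Σ q̄ Δp, with q in kg/kg and Δp in Pa (1 kg/m² of water = 1 mm).
Layer 1020–940 hPa: Δp = 80 hPa = 8000 Pa, q̄ = 0.019 kg/kg → 0.019 × 8000 / 9.8 = 15.51 mm
Layer 940–650 hPa: Δp = 290 hPa = 29000 Pa, q̄ = 0.0098 kg/kg → 0.0098 × 29000 / 9.8 = 29.00 mm
Layer 650–350 hPa: Δp = 300 hPa = 30000 Pa, q̄ = 0.0016 kg/kg → 0.0016 × 30000 / 9.8 = 4.90 mm
PW = 15.51 + 29.00 + 4.90 = 49.41 ≈ 49.4 mm.
Rainfall = ε × PW = 0.43 × 49.4 = 21.2 mm.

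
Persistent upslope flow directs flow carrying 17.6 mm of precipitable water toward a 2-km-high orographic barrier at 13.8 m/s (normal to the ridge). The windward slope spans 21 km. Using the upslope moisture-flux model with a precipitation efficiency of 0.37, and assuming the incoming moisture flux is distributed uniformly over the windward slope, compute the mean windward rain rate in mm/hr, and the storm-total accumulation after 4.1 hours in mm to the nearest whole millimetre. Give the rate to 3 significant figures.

Incoming column moisture flux per unit ridge length: F = V × PW = 13.8 × 17.6 = 242.88 mm·m/s.
Spread over the 21 km slope with efficiency ε = 0.37: R = ε·F/W = 0.37 × 242.88 / 21000 m = 4.279e-03 mm/s.
R = 4.279e-03 × 3600 = 15.4 mm/hr.
Over 4.1 h: total = 15.4 × 4.1 = 63.14 ≈ 63 mm.

R ≈ 15.4 mm/hr; total ≈ 63 mm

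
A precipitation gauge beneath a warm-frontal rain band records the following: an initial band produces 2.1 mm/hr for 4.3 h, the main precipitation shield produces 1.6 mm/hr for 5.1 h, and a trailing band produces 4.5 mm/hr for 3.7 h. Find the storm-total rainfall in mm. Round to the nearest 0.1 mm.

Total = Σ Rᵢ Δtᵢ = 2.1 × 4.3 + 1.6 × 5.1 + 4.5 × 3.7
      = 9.03 + 8.16 + 16.65 = 33.8 mm.

total ≈ 33.8 mm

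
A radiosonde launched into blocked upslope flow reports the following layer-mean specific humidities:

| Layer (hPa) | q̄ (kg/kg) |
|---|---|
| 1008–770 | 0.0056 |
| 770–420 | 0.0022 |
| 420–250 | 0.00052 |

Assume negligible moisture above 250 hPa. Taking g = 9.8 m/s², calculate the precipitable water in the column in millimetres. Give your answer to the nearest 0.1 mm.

Precipitable water is the column-integrated vapour mass per unit area: PW = (1/g) Σ q̄ Δp, with q in kg/kg and Δp in Pa (1 kg/m² of water = 1 mm).
Layer 1008–770 hPa: Δp = 238 hPa = 23800 Pa, q̄ = 0.0056 kg/kg → 0.0056 × 23800 / 9.8 = 13.60 mm
Layer 770–420 hPa: Δp = 350 hPa = 35000 Pa, q̄ = 0.0022 kg/kg → 0.0022 × 35000 / 9.8 = 7.86 mm
Layer 420–250 hPa: Δp = 170 hPa = 17000 Pa, q̄ = 0.00052 kg/kg → 0.00052 × 17000 / 9.8 = 0.90 mm
PW = 13.60 + 7.86 + 0.90 = 22.36 ≈ 22.4 mm.

PW ≈ 22.4 mm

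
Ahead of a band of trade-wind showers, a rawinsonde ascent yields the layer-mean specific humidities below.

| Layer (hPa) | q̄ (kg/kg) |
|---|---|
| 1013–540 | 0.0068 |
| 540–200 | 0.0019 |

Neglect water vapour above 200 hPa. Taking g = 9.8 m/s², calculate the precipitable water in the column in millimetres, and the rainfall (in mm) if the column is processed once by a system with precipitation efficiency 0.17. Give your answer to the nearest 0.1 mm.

PW ≈ 39.4 mm; rainfall ≈ 6.7 mm

Precipitable water is the column-integrated vapour mass per unit area: PW = (1/g) Σ q̄ Δp, with q in kg/kg and Δp in Pa (1 kg/m² of water = 1 mm).
Layer 1013–540 hPa: Δp = 473 hPa = 47300 Pa, q̄ = 0.0068 kg/kg → 0.0068 × 47300 / 9.8 = 32.82 mm
Layer 540–200 hPa: Δp = 340 hPa = 34000 Pa, q̄ = 0.0019 kg/kg → 0.0019 × 34000 / 9.8 = 6.59 mm
PW = 32.82 + 6.59 = 39.41 ≈ 39.4 mm.
Rainfall = ε × PW = 0.17 × 39.4 = 6.7 mm.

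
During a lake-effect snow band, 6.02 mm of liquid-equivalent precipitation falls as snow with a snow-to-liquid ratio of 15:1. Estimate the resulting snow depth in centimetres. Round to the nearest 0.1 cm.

Snow depth = liquid × ratio = 6.02 mm × 15 = 90.3 mm = 9.0 cm.

snow depth ≈ 9.0 cm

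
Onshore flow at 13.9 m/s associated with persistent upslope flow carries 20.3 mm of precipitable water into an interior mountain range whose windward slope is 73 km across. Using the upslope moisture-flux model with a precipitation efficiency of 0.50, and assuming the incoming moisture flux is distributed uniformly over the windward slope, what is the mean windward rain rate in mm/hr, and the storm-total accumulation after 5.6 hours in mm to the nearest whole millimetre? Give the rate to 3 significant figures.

Incoming column moisture flux per unit ridge length: F = V × PW = 13.9 × 20.3 = 282.17 mm·m/s.
Spread over the 73 km slope with efficiency ε = 0.50: R = ε·F/W = 0.50 × 282.17 / 73000 m = 1.933e-03 mm/s.
R = 1.933e-03 × 3600 = 6.96 mm/hr.
Over 5.6 h: total = 6.96 × 5.6 = 38.976 ≈ 39 mm.

R ≈ 6.96 mm/hr; total ≈ 39 mm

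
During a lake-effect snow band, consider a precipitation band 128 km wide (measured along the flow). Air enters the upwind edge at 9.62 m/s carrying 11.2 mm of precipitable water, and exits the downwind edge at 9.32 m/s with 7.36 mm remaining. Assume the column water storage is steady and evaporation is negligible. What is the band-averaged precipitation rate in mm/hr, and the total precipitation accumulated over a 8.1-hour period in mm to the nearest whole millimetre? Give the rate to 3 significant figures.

Column moisture flux per unit crosswind length is F = V × PW.
Inflow: F_in = 9.62 × 11.2 = 107.744 mm·m/s
Outflow: F_out = 9.32 × 7.36 = 68.5952 mm·m/s
Steady-state rate R = (F_in − F_out)/L = (107.744 − 68.5952) / 128000 m = 3.058e-04 mm/s.
R = 3.058e-04 × 3600 = 1.10 mm/hr.
Over 8.1 h: total = 1.10 × 8.1 = 8.91 ≈ 9 mm.

R ≈ 1.10 mm/hr; total ≈ 9 mm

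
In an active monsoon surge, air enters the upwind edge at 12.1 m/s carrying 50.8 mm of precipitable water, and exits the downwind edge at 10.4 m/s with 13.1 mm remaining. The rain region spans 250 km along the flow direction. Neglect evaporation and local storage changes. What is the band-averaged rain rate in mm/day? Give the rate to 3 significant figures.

R ≈ 165 mm/day

Column moisture flux per unit crosswind length is F = V × PW.
Inflow: F_in = 12.1 × 50.8 = 614.68 mm·m/s
Outflow: F_out = 10.4 × 13.1 = 136.24 mm·m/s
Steady-state rate R = (F_in − F_out)/L = (614.68 − 136.24) / 250000 m = 1.914e-03 mm/s.
R = 1.914e-03 × 3600 × 24 = 165 mm/day.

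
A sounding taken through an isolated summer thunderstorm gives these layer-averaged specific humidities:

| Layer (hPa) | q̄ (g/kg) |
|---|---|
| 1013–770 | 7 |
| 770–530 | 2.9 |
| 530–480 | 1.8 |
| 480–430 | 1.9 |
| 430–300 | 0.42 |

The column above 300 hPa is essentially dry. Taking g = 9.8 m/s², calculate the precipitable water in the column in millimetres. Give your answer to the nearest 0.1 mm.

Precipitable water is the column-integrated vapour mass per unit area: PW = (1/g) Σ q̄ Δp, with q in kg/kg and Δp in Pa (1 kg/m² of water = 1 mm).
Layer 1013–770 hPa: Δp = 243 hPa = 24300 Pa, q̄ = 0.007 kg/kg → 0.007 × 24300 / 9.8 = 17.36 mm
Layer 770–530 hPa: Δp = 240 hPa = 24000 Pa, q̄ = 0.0029 kg/kg → 0.0029 × 24000 / 9.8 = 7.10 mm
Layer 530–480 hPa: Δp = 50 hPa = 5000 Pa, q̄ = 0.0018 kg/kg → 0.0018 × 5000 / 9.8 = 0.92 mm
Layer 480–430 hPa: Δp = 50 hPa = 5000 Pa, q̄ = 0.0019 kg/kg → 0.0019 × 5000 / 9.8 = 0.97 mm
Layer 430–300 hPa: Δp = 130 hPa = 13000 Pa, q̄ = 0.00042 kg/kg → 0.00042 × 13000 / 9.8 = 0.56 mm
PW = 17.36 + 7.10 + 0.92 + 0.97 + 0.56 = 26.91 ≈ 26.9 mm.

PW ≈ 26.9 mm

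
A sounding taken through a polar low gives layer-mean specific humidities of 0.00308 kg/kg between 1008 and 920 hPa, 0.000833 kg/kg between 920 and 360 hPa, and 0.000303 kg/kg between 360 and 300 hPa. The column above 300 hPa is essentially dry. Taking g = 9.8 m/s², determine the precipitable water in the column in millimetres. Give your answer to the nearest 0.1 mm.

Precipitable water is the column-integrated vapour mass per unit area: PW = (1/g) Σ q̄ Δp, with q in kg/kg and Δp in Pa (1 kg/m² of water = 1 mm).
Layer 1008–920 hPa: Δp = 88 hPa = 8800 Pa, q̄ = 0.00308 kg/kg → 0.00308 × 8800 / 9.8 = 2.77 mm
Layer 920–360 hPa: Δp = 560 hPa = 56000 Pa, q̄ = 0.000833 kg/kg → 0.000833 × 56000 / 9.8 = 4.76 mm
Layer 360–300 hPa: Δp = 60 hPa = 6000 Pa, q̄ = 0.000303 kg/kg → 0.000303 × 6000 / 9.8 = 0.19 mm
PW = 2.77 + 4.76 + 0.19 = 7.72 ≈ 7.7 mm.

PW ≈ 7.7 mm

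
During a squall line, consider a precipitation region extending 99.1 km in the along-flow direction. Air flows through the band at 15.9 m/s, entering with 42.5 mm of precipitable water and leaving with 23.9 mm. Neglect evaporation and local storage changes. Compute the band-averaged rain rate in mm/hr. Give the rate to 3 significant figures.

Column moisture flux per unit crosswind length is F = V × PW.
Inflow: F_in = 15.9 × 42.5 = 675.75 mm·m/s
Outflow: F_out = 15.9 × 23.9 = 380.01 mm·m/s
Steady-state rate R = (F_in − F_out)/L = (675.75 − 380.01) / 99100 m = 2.984e-03 mm/s.
R = 2.984e-03 × 3600 = 10.7 mm/hr.

R ≈ 10.7 mm/hr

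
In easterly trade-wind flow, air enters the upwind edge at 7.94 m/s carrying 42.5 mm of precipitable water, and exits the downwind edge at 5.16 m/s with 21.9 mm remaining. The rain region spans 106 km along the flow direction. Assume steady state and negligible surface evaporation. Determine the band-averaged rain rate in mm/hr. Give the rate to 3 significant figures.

Column moisture flux per unit crosswind length is F = V × PW.
Inflow: F_in = 7.94 × 42.5 = 337.45 mm·m/s
Outflow: F_out = 5.16 × 21.9 = 113.004 mm·m/s
Steady-state rate R = (F_in − F_out)/L = (337.45 − 113.004) / 106000 m = 2.117e-03 mm/s.
R = 2.117e-03 × 3600 = 7.62 mm/hr.

R ≈ 7.62 mm/hr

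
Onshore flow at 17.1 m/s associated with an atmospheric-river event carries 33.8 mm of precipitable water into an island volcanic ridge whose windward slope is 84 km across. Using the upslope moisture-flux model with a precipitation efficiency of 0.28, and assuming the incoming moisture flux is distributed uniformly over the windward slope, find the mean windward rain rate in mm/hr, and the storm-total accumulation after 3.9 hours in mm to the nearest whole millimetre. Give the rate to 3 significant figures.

Incoming column moisture flux per unit ridge length: F = V × PW = 17.1 × 33.8 = 577.98 mm·m/s.
Spread over the 84 km slope with efficiency ε = 0.28: R = ε·F/W = 0.28 × 577.98 / 84000 m = 1.927e-03 mm/s.
R = 1.927e-03 × 3600 = 6.94 mm/hr.
Over 3.9 h: total = 6.94 × 3.9 = 27.066 ≈ 27 mm.

R ≈ 6.94 mm/hr; total ≈ 27 mm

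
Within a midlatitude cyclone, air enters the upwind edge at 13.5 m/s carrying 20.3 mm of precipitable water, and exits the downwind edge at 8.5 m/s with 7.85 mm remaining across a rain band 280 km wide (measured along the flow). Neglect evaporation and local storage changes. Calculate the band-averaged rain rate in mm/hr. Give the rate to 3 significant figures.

R ≈ 2.67 mm/hr

Column moisture flux per unit crosswind length is F = V × PW.
Inflow: F_in = 13.5 × 20.3 = 274.05 mm·m/s
Outflow: F_out = 8.5 × 7.85 = 66.725 mm·m/s
Steady-state rate R = (F_in − F_out)/L = (274.05 − 66.725) / 280000 m = 7.404e-04 mm/s.
R = 7.404e-04 × 3600 = 2.67 mm/hr.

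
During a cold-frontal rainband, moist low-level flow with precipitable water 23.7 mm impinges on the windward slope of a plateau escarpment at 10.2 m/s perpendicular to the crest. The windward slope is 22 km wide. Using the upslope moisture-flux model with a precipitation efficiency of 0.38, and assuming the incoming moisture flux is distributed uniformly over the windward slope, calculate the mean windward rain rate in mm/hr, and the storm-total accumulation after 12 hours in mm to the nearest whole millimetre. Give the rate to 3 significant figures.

Incoming column moisture flux per unit ridge length: F = V × PW = 10.2 × 23.7 = 241.74 mm·m/s.
Spread over the 22 km slope with efficiency ε = 0.38: R = ε·F/W = 0.38 × 241.74 / 22000 m = 4.176e-03 mm/s.
R = 4.176e-03 × 3600 = 15.0 mm/hr.
Over 12 h: total = 15.0 × 12 = 180 mm.

R ≈ 15.0 mm/hr; total ≈ 180 mm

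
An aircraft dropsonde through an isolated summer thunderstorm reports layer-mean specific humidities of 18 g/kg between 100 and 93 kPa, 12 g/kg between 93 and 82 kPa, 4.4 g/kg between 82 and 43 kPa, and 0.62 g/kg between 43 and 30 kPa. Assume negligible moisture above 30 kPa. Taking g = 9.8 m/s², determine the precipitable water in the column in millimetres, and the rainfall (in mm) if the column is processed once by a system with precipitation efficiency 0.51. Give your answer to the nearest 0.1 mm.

PW ≈ 44.7 mm; rainfall ≈ 22.8 mm

Precipitable water is the column-integrated vapour mass per unit area: PW = (1/g) Σ q̄ Δp, with q in kg/kg and Δp in Pa (1 kg/m² of water = 1 mm).
Layer 100–93 kPa: Δp = 70 hPa = 7000 Pa, q̄ = 0.018 kg/kg → 0.018 × 7000 / 9.8 = 12.86 mm
Layer 93–82 kPa: Δp = 110 hPa = 11000 Pa, q̄ = 0.012 kg/kg → 0.012 × 11000 / 9.8 = 13.47 mm
Layer 82–43 kPa: Δp = 390 hPa = 39000 Pa, q̄ = 0.0044 kg/kg → 0.0044 × 39000 / 9.8 = 17.51 mm
Layer 43–30 kPa: Δp = 130 hPa = 13000 Pa, q̄ = 0.00062 kg/kg → 0.00062 × 13000 / 9.8 = 0.82 mm
PW = 12.86 + 13.47 + 17.51 + 0.82 = 44.66 ≈ 44.7 mm.
Rainfall = ε × PW = 0.51 × 44.7 = 22.8 mm.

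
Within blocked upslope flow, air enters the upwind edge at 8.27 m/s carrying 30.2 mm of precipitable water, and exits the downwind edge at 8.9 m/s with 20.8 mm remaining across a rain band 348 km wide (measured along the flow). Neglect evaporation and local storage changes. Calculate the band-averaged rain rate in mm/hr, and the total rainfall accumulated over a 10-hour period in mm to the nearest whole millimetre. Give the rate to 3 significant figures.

R ≈ 0.669 mm/hr; total ≈ 7 mm

Column moisture flux per unit crosswind length is F = V × PW.
Inflow: F_in = 8.27 × 30.2 = 249.754 mm·m/s
Outflow: F_out = 8.9 × 20.8 = 185.12 mm·m/s
Steady-state rate R = (F_in − F_out)/L = (249.754 − 185.12) / 348000 m = 1.857e-04 mm/s.
R = 1.857e-04 × 3600 = 0.669 mm/hr.
Over 10 h: total = 0.669 × 10 = 6.69 ≈ 7 mm.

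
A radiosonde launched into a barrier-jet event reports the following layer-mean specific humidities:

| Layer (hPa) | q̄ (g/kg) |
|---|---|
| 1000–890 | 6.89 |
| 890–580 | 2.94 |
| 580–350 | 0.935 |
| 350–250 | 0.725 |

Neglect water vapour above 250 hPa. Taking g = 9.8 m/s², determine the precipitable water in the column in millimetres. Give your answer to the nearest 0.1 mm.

PW ≈ 20.0 mm

Precipitable water is the column-integrated vapour mass per unit area: PW = (1/g) Σ q̄ Δp, with q in kg/kg and Δp in Pa (1 kg/m² of water = 1 mm).
Layer 1000–890 hPa: Δp = 110 hPa = 11000 Pa, q̄ = 0.00689 kg/kg → 0.00689 × 11000 / 9.8 = 7.73 mm
Layer 890–580 hPa: Δp = 310 hPa = 31000 Pa, q̄ = 0.00294 kg/kg → 0.00294 × 31000 / 9.8 = 9.30 mm
Layer 580–350 hPa: Δp = 230 hPa = 23000 Pa, q̄ = 0.000935 kg/kg → 0.000935 × 23000 / 9.8 = 2.19 mm
Layer 350–250 hPa: Δp = 100 hPa = 10000 Pa, q̄ = 0.000725 kg/kg → 0.000725 × 10000 / 9.8 = 0.74 mm
PW = 7.73 + 9.30 + 2.19 + 0.74 = 19.96 ≈ 20.0 mm.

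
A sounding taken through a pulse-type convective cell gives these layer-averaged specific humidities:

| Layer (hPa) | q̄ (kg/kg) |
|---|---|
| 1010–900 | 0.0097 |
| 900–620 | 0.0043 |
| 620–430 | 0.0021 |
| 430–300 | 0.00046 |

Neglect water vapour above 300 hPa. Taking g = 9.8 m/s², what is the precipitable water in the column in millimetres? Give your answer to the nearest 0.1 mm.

Precipitable water is the column-integrated vapour mass per unit area: PW = (1/g) Σ q̄ Δp, with q in kg/kg and Δp in Pa (1 kg/m² of water = 1 mm).
Layer 1010–900 hPa: Δp = 110 hPa = 11000 Pa, q̄ = 0.0097 kg/kg → 0.0097 × 11000 / 9.8 = 10.89 mm
Layer 900–620 hPa: Δp = 280 hPa = 28000 Pa, q̄ = 0.0043 kg/kg → 0.0043 × 28000 / 9.8 = 12.29 mm
Layer 620–430 hPa: Δp = 190 hPa = 19000 Pa, q̄ = 0.0021 kg/kg → 0.0021 × 19000 / 9.8 = 4.07 mm
Layer 430–300 hPa: Δp = 130 hPa = 13000 Pa, q̄ = 0.00046 kg/kg → 0.00046 × 13000 / 9.8 = 0.61 mm
PW = 10.89 + 12.29 + 4.07 + 0.61 = 27.86 ≈ 27.9 mm.

PW ≈ 27.9 mm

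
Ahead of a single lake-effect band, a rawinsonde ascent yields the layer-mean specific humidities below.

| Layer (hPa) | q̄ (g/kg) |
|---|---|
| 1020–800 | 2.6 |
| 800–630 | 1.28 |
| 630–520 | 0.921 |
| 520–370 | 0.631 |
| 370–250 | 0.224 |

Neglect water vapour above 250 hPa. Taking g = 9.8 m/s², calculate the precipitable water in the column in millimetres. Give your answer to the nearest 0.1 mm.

PW ≈ 10.3 mm

Precipitable water is the column-integrated vapour mass per unit area: PW = (1/g) Σ q̄ Δp, with q in kg/kg and Δp in Pa (1 kg/m² of water = 1 mm).
Layer 1020–800 hPa: Δp = 220 hPa = 22000 Pa, q̄ = 0.0026 kg/kg → 0.0026 × 22000 / 9.8 = 5.84 mm
Layer 800–630 hPa: Δp = 170 hPa = 17000 Pa, q̄ = 0.00128 kg/kg → 0.00128 × 17000 / 9.8 = 2.22 mm
Layer 630–520 hPa: Δp = 110 hPa = 11000 Pa, q̄ = 0.000921 kg/kg → 0.000921 × 11000 / 9.8 = 1.03 mm
Layer 520–370 hPa: Δp = 150 hPa = 15000 Pa, q̄ = 0.000631 kg/kg → 0.000631 × 15000 / 9.8 = 0.97 mm
Layer 370–250 hPa: Δp = 120 hPa = 12000 Pa, q̄ = 0.000224 kg/kg → 0.000224 × 12000 / 9.8 = 0.27 mm
PW = 5.84 + 2.22 + 1.03 + 0.97 + 0.27 = 10.33 ≈ 10.3 mm.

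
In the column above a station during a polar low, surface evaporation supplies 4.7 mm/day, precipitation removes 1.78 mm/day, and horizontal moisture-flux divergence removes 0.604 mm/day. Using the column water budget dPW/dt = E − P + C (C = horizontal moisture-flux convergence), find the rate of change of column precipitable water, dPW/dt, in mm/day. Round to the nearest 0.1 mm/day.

dPW/dt ≈ 2.3 mm/day

dPW/dt = E − P + C = 4.7 − 1.78 + (-0.604) = 2.3 mm/day.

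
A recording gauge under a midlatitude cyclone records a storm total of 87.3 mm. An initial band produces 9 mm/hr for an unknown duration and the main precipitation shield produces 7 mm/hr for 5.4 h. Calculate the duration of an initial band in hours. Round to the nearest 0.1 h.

duration ≈ 5.5 h

Known phases: 7 × 5.4 = 37.8 mm.
Remaining depth = 87.3 − 37.8 = 49.5 mm.
Duration = 49.5 / 9 = 5.5 h.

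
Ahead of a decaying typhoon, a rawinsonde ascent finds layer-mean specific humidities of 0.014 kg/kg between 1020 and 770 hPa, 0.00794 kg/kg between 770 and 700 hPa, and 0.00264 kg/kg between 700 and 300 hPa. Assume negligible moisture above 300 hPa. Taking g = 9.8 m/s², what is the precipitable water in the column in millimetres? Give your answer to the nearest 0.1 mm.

Precipitable water is the column-integrated vapour mass per unit area: PW = (1/g) Σ q̄ Δp, with q in kg/kg and Δp in Pa (1 kg/m² of water = 1 mm).
Layer 1020–770 hPa: Δp = 250 hPa = 25000 Pa, q̄ = 0.014 kg/kg → 0.014 × 25000 / 9.8 = 35.71 mm
Layer 770–700 hPa: Δp = 70 hPa = 7000 Pa, q̄ = 0.00794 kg/kg → 0.00794 × 7000 / 9.8 = 5.67 mm
Layer 700–300 hPa: Δp = 400 hPa = 40000 Pa, q̄ = 0.00264 kg/kg → 0.00264 × 40000 / 9.8 = 10.78 mm
PW = 35.71 + 5.67 + 10.78 = 52.16 ≈ 52.2 mm.

PW ≈ 52.2 mm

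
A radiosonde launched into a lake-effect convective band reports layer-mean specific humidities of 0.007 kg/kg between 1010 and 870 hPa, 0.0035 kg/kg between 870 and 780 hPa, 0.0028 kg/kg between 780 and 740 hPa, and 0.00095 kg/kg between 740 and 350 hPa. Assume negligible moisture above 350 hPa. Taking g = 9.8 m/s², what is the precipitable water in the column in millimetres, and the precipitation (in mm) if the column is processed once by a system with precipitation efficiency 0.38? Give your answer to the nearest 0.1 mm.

Precipitable water is the column-integrated vapour mass per unit area: PW = (1/g) Σ q̄ Δp, with q in kg/kg and Δp in Pa (1 kg/m² of water = 1 mm).
Layer 1010–870 hPa: Δp = 140 hPa = 14000 Pa, q̄ = 0.007 kg/kg → 0.007 × 14000 / 9.8 = 10.00 mm
Layer 870–780 hPa: Δp = 90 hPa = 9000 Pa, q̄ = 0.0035 kg/kg → 0.0035 × 9000 / 9.8 = 3.21 mm
Layer 780–740 hPa: Δp = 40 hPa = 4000 Pa, q̄ = 0.0028 kg/kg → 0.0028 × 4000 / 9.8 = 1.14 mm
Layer 740–350 hPa: Δp = 390 hPa = 39000 Pa, q̄ = 0.00095 kg/kg → 0.00095 × 39000 / 9.8 = 3.78 mm
PW = 10.00 + 3.21 + 1.14 + 3.78 = 18.13 ≈ 18.1 mm.
Precipitation = ε × PW = 0.38 × 18.1 = 6.9 mm.

PW ≈ 18.1 mm; precipitation ≈ 6.9 mm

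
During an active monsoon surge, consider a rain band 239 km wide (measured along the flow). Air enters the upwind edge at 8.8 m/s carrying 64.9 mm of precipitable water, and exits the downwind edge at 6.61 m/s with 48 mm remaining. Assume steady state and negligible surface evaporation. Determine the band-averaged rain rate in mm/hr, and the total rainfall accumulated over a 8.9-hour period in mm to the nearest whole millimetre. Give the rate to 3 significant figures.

Column moisture flux per unit crosswind length is F = V × PW.
Inflow: F_in = 8.8 × 64.9 = 571.12 mm·m/s
Outflow: F_out = 6.61 × 48 = 317.28 mm·m/s
Steady-state rate R = (F_in − F_out)/L = (571.12 − 317.28) / 239000 m = 1.062e-03 mm/s.
R = 1.062e-03 × 3600 = 3.82 mm/hr.
Over 8.9 h: total = 3.82 × 8.9 = 33.998 ≈ 34 mm.

R ≈ 3.82 mm/hr; total ≈ 34 mm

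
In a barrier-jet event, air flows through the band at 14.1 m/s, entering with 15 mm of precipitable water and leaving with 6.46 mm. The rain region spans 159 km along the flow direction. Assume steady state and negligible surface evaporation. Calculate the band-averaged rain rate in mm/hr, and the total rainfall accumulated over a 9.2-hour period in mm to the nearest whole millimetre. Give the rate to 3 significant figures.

Column moisture flux per unit crosswind length is F = V × PW.
Inflow: F_in = 14.1 × 15 = 211.5 mm·m/s
Outflow: F_out = 14.1 × 6.46 = 91.086 mm·m/s
Steady-state rate R = (F_in − F_out)/L = (211.5 − 91.086) / 159000 m = 7.573e-04 mm/s.
R = 7.573e-04 × 3600 = 2.73 mm/hr.
Over 9.2 h: total = 2.73 × 9.2 = 25.116 ≈ 25 mm.

R ≈ 2.73 mm/hr; total ≈ 25 mm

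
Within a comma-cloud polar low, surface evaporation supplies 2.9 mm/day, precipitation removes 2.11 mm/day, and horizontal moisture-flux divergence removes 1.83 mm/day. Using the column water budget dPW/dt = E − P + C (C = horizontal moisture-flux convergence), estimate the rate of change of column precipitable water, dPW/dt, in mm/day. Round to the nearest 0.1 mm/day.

dPW/dt ≈ -1.0 mm/day

dPW/dt = E − P + C = 2.9 − 2.11 + (-1.83) = -1.0 mm/day.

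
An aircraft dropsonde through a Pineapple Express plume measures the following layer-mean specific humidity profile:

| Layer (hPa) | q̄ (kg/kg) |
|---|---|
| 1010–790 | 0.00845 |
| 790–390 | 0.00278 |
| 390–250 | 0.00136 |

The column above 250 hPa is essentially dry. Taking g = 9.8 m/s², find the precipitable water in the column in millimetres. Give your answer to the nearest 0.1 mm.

Precipitable water is the column-integrated vapour mass per unit area: PW = (1/g) Σ q̄ Δp, with q in kg/kg and Δp in Pa (1 kg/m² of water = 1 mm).
Layer 1010–790 hPa: Δp = 220 hPa = 22000 Pa, q̄ = 0.00845 kg/kg → 0.00845 × 22000 / 9.8 = 18.97 mm
Layer 790–390 hPa: Δp = 400 hPa = 40000 Pa, q̄ = 0.00278 kg/kg → 0.00278 × 40000 / 9.8 = 11.35 mm
Layer 390–250 hPa: Δp = 140 hPa = 14000 Pa, q̄ = 0.00136 kg/kg → 0.00136 × 14000 / 9.8 = 1.94 mm
PW = 18.97 + 11.35 + 1.94 = 32.26 ≈ 32.3 mm.

PW ≈ 32.3 mm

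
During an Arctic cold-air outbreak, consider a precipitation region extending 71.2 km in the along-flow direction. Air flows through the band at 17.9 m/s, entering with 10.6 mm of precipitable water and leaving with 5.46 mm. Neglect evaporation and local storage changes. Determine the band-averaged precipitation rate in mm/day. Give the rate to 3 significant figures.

R ≈ 112 mm/day

Column moisture flux per unit crosswind length is F = V × PW.
Inflow: F_in = 17.9 × 10.6 = 189.74 mm·m/s
Outflow: F_out = 17.9 × 5.46 = 97.734 mm·m/s
Steady-state rate R = (F_in − F_out)/L = (189.74 − 97.734) / 71200 m = 1.292e-03 mm/s.
R = 1.292e-03 × 3600 × 24 = 112 mm/day.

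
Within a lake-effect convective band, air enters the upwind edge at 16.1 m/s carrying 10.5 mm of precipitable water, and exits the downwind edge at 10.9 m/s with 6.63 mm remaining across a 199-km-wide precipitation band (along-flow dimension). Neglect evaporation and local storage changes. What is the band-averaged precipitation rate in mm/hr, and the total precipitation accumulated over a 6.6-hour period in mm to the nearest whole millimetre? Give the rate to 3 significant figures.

Column moisture flux per unit crosswind length is F = V × PW.
Inflow: F_in = 16.1 × 10.5 = 169.05 mm·m/s
Outflow: F_out = 10.9 × 6.63 = 72.267 mm·m/s
Steady-state rate R = (F_in − F_out)/L = (169.05 − 72.267) / 199000 m = 4.863e-04 mm/s.
R = 4.863e-04 × 3600 = 1.75 mm/hr.
Over 6.6 h: total = 1.75 × 6.6 = 11.55 ≈ 12 mm.

R ≈ 1.75 mm/hr; total ≈ 12 mm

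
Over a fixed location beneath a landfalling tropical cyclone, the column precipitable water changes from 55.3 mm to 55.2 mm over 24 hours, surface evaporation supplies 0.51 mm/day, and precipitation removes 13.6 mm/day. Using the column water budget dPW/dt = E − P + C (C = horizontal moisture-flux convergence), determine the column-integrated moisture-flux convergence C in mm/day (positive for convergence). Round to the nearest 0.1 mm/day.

C ≈ 13.0 mm/day

dPW/dt = (55.2 − 55.3) mm / (24/24 day) = -0.100 mm/day.
C = dPW/dt − E + P = (-0.100) − 0.51 + 13.6 = 13.0 mm/day.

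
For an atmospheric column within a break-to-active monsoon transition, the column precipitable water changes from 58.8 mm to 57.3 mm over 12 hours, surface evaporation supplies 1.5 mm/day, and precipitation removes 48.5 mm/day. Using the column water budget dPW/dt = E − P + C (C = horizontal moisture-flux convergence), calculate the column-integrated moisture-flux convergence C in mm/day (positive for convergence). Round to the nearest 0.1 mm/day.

C ≈ 44.0 mm/day

dPW/dt = (57.3 − 58.8) mm / (12/24 day) = -3.000 mm/day.
C = dPW/dt − E + P = (-3.000) − 1.5 + 48.5 = 44.0 mm/day.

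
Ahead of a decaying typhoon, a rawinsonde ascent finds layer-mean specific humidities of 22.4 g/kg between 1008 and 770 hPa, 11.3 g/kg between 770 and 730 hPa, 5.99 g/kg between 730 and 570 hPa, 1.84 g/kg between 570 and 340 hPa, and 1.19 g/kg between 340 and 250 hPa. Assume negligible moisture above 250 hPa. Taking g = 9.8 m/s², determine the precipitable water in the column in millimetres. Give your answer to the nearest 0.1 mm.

Precipitable water is the column-integrated vapour mass per unit area: PW = (1/g) Σ q̄ Δp, with q in kg/kg and Δp in Pa (1 kg/m² of water = 1 mm).
Layer 1008–770 hPa: Δp = 238 hPa = 23800 Pa, q̄ = 0.0224 kg/kg → 0.0224 × 23800 / 9.8 = 54.40 mm
Layer 770–730 hPa: Δp = 40 hPa = 4000 Pa, q̄ = 0.0113 kg/kg → 0.0113 × 4000 / 9.8 = 4.61 mm
Layer 730–570 hPa: Δp = 160 hPa = 16000 Pa, q̄ = 0.00599 kg/kg → 0.00599 × 16000 / 9.8 = 9.78 mm
Layer 570–340 hPa: Δp = 230 hPa = 23000 Pa, q̄ = 0.00184 kg/kg → 0.00184 × 23000 / 9.8 = 4.32 mm
Layer 340–250 hPa: Δp = 90 hPa = 9000 Pa, q̄ = 0.00119 kg/kg → 0.00119 × 9000 / 9.8 = 1.09 mm
PW = 54.40 + 4.61 + 9.78 + 4.32 + 1.09 = 74.20 ≈ 74.2 mm.

PW ≈ 74.2 mm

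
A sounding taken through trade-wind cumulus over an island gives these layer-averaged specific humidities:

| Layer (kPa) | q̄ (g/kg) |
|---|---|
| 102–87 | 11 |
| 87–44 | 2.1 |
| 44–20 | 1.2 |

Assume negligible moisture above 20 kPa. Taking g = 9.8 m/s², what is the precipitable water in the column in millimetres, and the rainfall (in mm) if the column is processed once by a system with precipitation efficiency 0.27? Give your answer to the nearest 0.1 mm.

Precipitable water is the column-integrated vapour mass per unit area: PW = (1/g) Σ q̄ Δp, with q in kg/kg and Δp in Pa (1 kg/m² of water = 1 mm).
Layer 102–87 kPa: Δp = 150 hPa = 15000 Pa, q̄ = 0.011 kg/kg → 0.011 × 15000 / 9.8 = 16.84 mm
Layer 87–44 kPa: Δp = 430 hPa = 43000 Pa, q̄ = 0.0021 kg/kg → 0.0021 × 43000 / 9.8 = 9.21 mm
Layer 44–20 kPa: Δp = 240 hPa = 24000 Pa, q̄ = 0.0012 kg/kg → 0.0012 × 24000 / 9.8 = 2.94 mm
PW = 16.84 + 9.21 + 2.94 = 28.99 ≈ 29.0 mm.
Rainfall = ε × PW = 0.27 × 29.0 = 7.8 mm.

PW ≈ 29.0 mm; rainfall ≈ 7.8 mm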